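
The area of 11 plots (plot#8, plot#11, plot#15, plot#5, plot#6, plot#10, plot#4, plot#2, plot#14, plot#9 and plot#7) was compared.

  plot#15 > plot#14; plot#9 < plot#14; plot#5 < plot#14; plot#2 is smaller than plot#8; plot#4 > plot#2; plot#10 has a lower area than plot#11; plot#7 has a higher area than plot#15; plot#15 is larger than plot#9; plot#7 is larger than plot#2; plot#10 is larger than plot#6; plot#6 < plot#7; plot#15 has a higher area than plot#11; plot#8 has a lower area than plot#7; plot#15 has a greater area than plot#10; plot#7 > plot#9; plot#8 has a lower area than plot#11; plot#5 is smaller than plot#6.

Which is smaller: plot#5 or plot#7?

plot#5

plot#5 < plot#6 < plot#10 < plot#11 < plot#15 < plot#7, by transitivity through plot#6, plot#10, plot#11, plot#15.
So plot#5 < plot#7; plot#5 is the smaller of the two.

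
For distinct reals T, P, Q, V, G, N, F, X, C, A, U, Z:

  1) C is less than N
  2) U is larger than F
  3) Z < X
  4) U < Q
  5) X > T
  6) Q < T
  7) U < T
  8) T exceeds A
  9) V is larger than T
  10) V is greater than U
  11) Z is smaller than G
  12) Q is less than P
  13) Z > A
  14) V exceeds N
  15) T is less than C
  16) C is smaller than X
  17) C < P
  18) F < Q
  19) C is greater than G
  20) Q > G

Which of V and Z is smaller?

Chaining the given relations: Z < G < Q < T < C < N < V.
So Z < V; Z is the smaller of the two.

Z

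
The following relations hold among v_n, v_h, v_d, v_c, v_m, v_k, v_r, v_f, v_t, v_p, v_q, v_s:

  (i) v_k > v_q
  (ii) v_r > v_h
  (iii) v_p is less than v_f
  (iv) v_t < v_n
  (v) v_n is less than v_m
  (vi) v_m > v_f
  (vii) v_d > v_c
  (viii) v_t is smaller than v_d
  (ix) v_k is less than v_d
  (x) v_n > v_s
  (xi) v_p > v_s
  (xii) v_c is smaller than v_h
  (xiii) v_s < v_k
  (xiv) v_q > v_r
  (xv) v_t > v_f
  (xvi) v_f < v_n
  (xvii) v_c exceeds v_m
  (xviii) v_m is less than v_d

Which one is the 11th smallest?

The consecutive relations fix a unique order: v_s < v_p < v_f < v_t < v_n < v_m < v_c < v_h < v_r < v_q < v_k < v_d.
Counting 11 from the smallest end gives v_k.

v_k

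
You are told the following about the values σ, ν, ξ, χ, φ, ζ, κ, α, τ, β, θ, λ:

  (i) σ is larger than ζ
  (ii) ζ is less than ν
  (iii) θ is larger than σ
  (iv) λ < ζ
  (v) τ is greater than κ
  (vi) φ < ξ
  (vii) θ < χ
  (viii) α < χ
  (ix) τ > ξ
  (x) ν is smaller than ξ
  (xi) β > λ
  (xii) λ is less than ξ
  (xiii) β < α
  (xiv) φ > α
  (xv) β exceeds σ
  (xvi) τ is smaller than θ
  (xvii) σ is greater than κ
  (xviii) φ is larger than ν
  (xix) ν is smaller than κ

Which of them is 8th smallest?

Piecing the relations together gives one ordering: λ < ζ < ν < κ < σ < β < α < φ < ξ < τ < θ < χ.
The 8th smallest is φ.

φ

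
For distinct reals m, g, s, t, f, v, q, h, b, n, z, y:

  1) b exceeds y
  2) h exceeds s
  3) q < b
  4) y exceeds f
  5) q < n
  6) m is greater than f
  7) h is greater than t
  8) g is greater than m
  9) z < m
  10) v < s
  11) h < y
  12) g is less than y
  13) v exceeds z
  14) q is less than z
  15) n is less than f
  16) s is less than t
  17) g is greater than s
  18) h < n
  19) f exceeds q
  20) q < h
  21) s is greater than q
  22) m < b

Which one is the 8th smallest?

Chaining the given pairs: q < z < v < s < t < h < n < f < m < g < y < b.
The 8th smallest is f.

f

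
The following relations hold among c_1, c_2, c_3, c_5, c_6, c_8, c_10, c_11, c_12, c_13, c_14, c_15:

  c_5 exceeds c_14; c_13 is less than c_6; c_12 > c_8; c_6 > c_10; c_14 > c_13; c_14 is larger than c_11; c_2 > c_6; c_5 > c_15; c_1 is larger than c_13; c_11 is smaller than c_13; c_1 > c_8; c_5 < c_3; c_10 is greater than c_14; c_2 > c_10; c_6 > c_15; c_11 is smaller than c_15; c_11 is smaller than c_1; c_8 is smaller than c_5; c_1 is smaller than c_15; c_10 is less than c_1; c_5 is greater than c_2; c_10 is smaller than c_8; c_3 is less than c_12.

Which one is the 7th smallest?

Piecing the relations together gives one ordering: c_11 < c_13 < c_14 < c_10 < c_8 < c_1 < c_15 < c_6 < c_2 < c_5 < c_3 < c_12.
Counting 7 from the smallest end gives c_15.

c_15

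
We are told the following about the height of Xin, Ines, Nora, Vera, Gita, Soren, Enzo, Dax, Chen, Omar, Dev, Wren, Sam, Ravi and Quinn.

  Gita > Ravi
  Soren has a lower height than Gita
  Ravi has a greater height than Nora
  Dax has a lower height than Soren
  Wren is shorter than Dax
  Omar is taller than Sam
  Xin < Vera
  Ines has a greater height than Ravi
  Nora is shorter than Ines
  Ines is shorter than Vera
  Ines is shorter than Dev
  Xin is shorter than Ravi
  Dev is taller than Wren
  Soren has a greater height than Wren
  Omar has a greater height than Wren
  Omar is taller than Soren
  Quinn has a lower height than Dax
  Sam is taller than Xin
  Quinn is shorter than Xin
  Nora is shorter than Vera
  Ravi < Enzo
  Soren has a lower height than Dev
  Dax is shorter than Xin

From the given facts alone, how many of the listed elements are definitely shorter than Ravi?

Directly below Ravi: Nora, Xin.
One step further: Quinn, Dax (4 so far).
One step further: Wren (5 so far).
Nothing else is reachable below Ravi; 5 in all.

5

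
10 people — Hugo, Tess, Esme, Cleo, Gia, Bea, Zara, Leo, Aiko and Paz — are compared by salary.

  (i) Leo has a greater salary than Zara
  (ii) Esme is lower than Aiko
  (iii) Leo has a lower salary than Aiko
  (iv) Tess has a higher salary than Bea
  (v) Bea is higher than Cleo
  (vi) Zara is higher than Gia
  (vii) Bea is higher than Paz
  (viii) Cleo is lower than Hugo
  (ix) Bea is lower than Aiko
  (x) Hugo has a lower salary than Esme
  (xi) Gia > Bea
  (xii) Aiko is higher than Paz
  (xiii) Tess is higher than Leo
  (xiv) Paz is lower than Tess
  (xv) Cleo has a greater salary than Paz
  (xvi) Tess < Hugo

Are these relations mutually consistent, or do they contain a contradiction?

The single ordering Paz < Cleo < Bea < Gia < Zara < Leo < Tess < Hugo < Esme < Aiko satisfies every listed relation, so no contradiction arises.

consistent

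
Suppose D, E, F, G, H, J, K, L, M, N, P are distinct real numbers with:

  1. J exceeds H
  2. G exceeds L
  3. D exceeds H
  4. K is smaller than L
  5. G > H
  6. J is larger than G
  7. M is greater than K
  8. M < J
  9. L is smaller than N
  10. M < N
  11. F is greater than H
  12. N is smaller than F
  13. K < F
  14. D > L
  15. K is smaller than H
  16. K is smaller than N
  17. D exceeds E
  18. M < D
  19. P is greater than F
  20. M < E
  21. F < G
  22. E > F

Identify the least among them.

K

Chaining upward from K: directly above it, M, H, L, N, F; then E, D, G, P, J.
That covers every other element, and nothing is given below K, so K is the least.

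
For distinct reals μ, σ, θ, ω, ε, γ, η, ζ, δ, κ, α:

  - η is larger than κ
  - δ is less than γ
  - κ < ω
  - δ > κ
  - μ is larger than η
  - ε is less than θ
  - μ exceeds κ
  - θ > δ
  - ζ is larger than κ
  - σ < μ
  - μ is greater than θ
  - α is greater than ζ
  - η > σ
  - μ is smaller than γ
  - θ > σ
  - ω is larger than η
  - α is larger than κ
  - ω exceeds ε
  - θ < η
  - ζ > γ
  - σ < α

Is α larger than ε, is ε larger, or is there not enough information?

Following the relations from ε: ε < θ < η < μ < γ < ζ < α.
So α is larger.

α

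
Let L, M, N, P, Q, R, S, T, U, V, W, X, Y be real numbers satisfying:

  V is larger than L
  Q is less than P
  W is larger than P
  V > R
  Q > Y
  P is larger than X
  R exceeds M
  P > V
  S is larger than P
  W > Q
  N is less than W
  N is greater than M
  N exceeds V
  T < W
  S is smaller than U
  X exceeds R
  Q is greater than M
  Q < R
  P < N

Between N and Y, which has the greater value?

Chaining the given relations: Y < Q < R < V < P < N.
So Y < N; N is the larger of the two.

N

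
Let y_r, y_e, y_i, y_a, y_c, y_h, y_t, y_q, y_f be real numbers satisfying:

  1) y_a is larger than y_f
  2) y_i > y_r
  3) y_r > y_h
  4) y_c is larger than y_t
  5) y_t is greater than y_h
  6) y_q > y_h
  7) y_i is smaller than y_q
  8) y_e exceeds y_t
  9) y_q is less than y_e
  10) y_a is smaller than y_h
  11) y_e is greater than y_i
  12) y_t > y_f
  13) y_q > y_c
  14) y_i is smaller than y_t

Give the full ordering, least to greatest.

y_f < y_a < y_h < y_r < y_i < y_t < y_c < y_q < y_e

Each adjacent pair is fixed by a given relation: y_f < y_a; y_a < y_h; y_h < y_r; y_r < y_i; y_i < y_t; y_t < y_c; y_c < y_q; y_q < y_e. Chaining them end to end gives the full order.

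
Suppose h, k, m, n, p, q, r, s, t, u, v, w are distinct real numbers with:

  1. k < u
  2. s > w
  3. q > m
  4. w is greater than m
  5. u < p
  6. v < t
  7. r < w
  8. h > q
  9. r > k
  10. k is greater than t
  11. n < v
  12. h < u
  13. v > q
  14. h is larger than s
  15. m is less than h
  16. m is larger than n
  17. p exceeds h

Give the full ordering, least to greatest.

The consecutive links are each given: n < m; m < q; q < v; v < t; t < k; k < r; r < w; w < s; s < h; h < u; u < p.

n < m < q < v < t < k < r < w < s < h < u < p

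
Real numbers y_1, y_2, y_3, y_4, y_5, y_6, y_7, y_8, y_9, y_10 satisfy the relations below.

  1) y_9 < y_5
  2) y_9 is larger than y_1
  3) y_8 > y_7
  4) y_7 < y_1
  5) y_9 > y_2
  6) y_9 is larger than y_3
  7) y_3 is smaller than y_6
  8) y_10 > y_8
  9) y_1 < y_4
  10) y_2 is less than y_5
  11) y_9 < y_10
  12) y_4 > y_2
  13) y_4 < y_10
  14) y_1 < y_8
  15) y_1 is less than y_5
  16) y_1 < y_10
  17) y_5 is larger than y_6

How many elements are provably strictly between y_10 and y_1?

3

The relations place y_1 below y_10. An element lies strictly between them when it is forced above y_1 and also forced below y_10.
Above y_1: {y_8, y_4, y_9, y_5}. Below y_10: {y_7, y_2, y_8, y_3, y_4, y_9}.
Intersection: {y_8, y_4, y_9} — 3.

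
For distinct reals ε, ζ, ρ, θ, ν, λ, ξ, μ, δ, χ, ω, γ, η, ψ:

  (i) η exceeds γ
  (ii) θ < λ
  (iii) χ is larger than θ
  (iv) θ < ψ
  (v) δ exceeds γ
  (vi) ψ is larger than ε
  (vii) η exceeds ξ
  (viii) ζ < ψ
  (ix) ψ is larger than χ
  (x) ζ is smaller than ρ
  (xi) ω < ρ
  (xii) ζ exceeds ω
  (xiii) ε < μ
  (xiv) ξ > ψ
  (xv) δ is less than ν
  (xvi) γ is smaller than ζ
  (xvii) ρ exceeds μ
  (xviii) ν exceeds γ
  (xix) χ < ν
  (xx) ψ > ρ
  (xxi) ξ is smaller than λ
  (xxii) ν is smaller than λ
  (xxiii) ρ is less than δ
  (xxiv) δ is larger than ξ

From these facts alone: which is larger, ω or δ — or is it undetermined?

The relevant relations are ω < ζ; ζ < ρ; ρ < ψ; ψ < ξ; ξ < δ.
Chaining these gives ω < ζ < ρ < ψ < ξ < δ.
So δ is larger.

δ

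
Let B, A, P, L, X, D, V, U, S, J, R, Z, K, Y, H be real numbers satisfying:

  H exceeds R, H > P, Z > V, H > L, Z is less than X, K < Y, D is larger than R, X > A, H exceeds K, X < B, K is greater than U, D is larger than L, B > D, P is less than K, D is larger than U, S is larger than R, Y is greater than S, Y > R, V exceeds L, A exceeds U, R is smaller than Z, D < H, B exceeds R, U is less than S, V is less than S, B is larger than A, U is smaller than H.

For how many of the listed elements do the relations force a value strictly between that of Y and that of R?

The relations place R below Y. An element lies strictly between them when it is forced above R and also forced below Y.
Above R: {D, Z, S, X, B, H}. Below Y: {L, V, U, P, K, S}.
Intersection: {S} — 1.

1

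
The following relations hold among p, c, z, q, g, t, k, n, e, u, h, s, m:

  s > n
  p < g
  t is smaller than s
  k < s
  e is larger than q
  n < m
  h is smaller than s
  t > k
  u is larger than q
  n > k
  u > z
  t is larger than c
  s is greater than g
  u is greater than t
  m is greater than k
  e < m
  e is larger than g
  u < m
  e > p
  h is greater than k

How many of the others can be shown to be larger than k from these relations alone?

The elements the relations force above k are h, t, u, n, s, m — no chain reaches any other.
That is 6.

6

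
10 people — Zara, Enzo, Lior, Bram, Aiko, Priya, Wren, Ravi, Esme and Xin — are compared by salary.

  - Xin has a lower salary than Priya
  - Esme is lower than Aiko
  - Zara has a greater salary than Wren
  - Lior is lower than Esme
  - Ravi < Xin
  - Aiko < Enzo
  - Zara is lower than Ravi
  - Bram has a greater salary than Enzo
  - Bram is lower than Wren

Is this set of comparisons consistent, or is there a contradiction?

The single ordering Lior < Esme < Aiko < Enzo < Bram < Wren < Zara < Ravi < Xin < Priya satisfies every listed relation, so no contradiction arises.

consistent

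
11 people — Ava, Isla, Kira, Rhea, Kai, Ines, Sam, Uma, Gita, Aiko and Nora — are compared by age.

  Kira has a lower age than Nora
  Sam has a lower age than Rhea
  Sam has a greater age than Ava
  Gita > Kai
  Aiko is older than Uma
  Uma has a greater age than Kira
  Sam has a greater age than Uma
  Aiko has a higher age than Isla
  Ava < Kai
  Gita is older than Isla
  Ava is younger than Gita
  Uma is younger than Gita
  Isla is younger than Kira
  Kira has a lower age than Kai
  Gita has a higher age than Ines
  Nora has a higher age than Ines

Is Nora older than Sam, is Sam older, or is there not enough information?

undetermined

Following every chain through Sam: above Sam we get Rhea; below Sam we get Isla, Kira, Ava, Uma.
Nora is not reached, and no chain runs the other way from Nora to Sam.
So the given relations leave the order of Sam and Nora undetermined.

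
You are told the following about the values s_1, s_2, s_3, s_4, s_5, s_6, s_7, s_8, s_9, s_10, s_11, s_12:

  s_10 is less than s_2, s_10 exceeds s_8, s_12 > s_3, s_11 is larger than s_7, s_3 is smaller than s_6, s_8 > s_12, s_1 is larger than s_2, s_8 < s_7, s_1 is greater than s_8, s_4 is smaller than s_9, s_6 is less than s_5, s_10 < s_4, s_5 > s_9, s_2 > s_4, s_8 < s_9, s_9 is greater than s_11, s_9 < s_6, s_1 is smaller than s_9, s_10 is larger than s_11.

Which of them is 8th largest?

Chaining the given pairs: s_3 < s_12 < s_8 < s_7 < s_11 < s_10 < s_4 < s_2 < s_1 < s_9 < s_6 < s_5.
The 8th largest is s_11.

s_11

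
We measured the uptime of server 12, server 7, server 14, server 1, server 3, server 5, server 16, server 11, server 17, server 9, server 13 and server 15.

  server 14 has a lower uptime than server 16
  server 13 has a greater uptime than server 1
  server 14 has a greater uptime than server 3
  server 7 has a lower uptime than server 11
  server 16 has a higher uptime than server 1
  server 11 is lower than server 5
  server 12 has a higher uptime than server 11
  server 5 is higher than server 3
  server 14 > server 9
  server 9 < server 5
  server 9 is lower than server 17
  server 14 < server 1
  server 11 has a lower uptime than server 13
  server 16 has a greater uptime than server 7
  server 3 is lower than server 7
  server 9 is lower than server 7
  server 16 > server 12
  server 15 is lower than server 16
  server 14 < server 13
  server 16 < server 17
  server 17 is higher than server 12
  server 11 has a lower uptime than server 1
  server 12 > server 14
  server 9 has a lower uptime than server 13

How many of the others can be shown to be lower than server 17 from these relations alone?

9

Directly below server 17: server 9, server 12, server 16.
One step further: server 7, server 11, server 14, server 1, server 15 (8 so far).
One step further: server 3 (9 so far).
No other element is forced below server 17 by the given relations, so the count is 9.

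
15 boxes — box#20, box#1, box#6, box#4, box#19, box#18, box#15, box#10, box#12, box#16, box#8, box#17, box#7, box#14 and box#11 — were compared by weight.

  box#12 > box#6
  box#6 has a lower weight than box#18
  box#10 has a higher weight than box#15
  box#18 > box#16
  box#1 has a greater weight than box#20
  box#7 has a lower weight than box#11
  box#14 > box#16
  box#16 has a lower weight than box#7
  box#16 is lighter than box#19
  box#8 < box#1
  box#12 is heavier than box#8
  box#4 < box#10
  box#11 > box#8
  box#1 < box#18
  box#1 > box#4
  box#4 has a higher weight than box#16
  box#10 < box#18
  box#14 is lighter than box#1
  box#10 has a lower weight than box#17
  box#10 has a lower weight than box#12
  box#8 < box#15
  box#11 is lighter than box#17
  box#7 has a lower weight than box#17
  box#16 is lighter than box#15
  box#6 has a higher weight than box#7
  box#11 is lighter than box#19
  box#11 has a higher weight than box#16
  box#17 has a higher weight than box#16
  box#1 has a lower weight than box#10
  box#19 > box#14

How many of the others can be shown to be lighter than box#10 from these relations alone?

7

Directly below box#10: box#4, box#1, box#15.
One step further: box#16, box#8, box#20, box#14 (7 so far).
No other element is forced below box#10 by the given relations, so the count is 7.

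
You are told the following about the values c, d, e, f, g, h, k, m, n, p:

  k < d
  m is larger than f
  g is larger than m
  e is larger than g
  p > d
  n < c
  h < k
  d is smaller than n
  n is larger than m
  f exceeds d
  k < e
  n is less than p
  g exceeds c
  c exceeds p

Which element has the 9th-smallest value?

g

Piecing the relations together gives one ordering: h < k < d < f < m < n < p < c < g < e.
The 9th smallest is g.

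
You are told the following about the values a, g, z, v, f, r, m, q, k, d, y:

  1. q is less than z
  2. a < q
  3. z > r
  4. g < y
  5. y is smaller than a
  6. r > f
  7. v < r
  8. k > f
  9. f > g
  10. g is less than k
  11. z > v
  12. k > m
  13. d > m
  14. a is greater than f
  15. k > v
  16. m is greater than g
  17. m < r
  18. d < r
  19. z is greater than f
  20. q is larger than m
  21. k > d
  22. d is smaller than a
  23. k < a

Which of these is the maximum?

z

Chaining downward from z: directly below it, f, v, r, q; then g, m, d, a; then y, k.
That covers every other element, and nothing is given above z, so z is the maximum.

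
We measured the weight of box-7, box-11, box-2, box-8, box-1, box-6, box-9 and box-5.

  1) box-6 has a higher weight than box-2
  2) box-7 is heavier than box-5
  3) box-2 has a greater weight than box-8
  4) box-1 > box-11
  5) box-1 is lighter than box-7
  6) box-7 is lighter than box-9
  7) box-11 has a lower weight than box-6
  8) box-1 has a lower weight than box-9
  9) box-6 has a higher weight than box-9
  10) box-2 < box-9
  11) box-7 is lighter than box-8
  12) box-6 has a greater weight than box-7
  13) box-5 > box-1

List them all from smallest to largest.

box-11 < box-1 < box-5 < box-7 < box-8 < box-2 < box-9 < box-6

Each adjacent pair is fixed by a given relation: box-11 < box-1; box-1 < box-5; box-5 < box-7; box-7 < box-8; box-8 < box-2; box-2 < box-9; box-9 < box-6. Chaining them end to end gives the full order.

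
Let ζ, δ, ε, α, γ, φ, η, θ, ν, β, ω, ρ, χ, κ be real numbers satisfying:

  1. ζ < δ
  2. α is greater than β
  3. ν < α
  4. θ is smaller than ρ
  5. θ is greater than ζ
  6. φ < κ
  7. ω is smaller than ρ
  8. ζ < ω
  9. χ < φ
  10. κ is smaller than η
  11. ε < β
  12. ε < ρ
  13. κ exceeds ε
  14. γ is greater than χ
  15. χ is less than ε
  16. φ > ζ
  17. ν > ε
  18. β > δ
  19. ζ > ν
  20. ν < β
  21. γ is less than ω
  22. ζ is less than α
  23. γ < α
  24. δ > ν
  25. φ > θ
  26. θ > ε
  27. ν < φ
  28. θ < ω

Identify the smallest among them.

Chaining upward from χ: directly above it, γ, ε, φ; then ν, θ, κ, ω, β, α, ρ; then ζ, δ, η.
That covers every other element, and nothing is given below χ, so χ is the smallest.

χ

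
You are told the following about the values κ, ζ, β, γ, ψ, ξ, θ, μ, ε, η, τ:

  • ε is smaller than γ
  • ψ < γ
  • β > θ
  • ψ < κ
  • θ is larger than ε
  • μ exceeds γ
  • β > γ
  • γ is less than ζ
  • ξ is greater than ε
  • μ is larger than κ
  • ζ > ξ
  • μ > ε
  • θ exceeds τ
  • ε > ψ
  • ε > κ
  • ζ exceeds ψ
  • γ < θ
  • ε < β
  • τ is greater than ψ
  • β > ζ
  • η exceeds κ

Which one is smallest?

κ is not least since ψ < κ; ε is not least since ψ < ε; ξ is not least since ε < ξ; γ is not least since ε < γ; τ is not least since ψ < τ; μ is not least since γ < μ; ζ is not least since ξ < ζ; θ is not least since ε < θ; β is not least since γ < β; η is not least since κ < η.
Only ψ has nothing below it, so ψ is the smallest.

ψ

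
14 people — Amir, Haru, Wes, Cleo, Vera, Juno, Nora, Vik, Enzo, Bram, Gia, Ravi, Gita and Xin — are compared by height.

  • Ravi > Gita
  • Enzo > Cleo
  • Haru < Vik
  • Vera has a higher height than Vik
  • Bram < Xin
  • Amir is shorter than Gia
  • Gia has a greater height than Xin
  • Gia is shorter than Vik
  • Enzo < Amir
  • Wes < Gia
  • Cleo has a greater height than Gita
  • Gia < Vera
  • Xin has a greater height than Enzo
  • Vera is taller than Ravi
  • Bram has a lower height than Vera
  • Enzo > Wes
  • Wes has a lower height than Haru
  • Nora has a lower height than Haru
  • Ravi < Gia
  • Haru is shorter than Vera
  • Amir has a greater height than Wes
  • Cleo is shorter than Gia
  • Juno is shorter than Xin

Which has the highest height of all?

Vera

Chaining downward from Vera: directly below it, Ravi, Bram, Haru, Gia, Vik; then Gita, Wes, Cleo, Amir, Nora, Xin; then Enzo, Juno.
That covers every other element, and nothing is given above Vera, so Vera is the highest height.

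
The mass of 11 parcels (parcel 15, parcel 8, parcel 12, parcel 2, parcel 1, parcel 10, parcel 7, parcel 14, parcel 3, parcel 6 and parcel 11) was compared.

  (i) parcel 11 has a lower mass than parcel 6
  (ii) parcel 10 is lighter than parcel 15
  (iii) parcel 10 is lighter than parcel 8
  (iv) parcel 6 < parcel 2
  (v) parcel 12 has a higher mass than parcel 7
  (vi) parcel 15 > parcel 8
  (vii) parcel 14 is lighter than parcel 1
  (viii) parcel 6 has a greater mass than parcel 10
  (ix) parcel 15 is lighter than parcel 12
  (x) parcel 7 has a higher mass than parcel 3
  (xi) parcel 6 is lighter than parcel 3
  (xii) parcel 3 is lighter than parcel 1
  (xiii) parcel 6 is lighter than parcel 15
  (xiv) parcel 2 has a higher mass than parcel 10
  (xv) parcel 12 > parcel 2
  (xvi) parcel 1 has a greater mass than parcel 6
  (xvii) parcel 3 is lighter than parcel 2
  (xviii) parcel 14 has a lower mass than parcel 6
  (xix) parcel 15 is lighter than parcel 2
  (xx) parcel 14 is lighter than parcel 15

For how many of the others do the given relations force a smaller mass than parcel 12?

From parcel 12 the given relations immediately reach parcel 15, parcel 2, parcel 7.
From those, parcel 14, parcel 10, parcel 6, parcel 3, parcel 8 — 8 in total.
From those, parcel 11 — 9 in total.
Nothing else is reachable below parcel 12; 9 in all.

9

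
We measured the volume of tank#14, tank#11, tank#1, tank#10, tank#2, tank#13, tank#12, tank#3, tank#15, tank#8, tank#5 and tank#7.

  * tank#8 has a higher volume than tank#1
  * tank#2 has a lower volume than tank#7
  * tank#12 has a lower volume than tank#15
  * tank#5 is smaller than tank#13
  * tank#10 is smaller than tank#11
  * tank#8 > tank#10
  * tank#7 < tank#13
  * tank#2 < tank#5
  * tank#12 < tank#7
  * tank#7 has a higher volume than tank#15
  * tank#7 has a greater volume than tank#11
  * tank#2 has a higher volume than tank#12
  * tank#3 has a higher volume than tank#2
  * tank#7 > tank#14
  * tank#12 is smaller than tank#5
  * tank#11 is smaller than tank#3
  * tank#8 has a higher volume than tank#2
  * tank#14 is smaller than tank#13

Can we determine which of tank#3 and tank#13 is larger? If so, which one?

undetermined

Following every chain through tank#3: below tank#3 we get tank#12, tank#10, tank#2, tank#11.
tank#13 is not reached, and no chain runs the other way from tank#13 to tank#3.
So the given relations leave the order of tank#3 and tank#13 undetermined.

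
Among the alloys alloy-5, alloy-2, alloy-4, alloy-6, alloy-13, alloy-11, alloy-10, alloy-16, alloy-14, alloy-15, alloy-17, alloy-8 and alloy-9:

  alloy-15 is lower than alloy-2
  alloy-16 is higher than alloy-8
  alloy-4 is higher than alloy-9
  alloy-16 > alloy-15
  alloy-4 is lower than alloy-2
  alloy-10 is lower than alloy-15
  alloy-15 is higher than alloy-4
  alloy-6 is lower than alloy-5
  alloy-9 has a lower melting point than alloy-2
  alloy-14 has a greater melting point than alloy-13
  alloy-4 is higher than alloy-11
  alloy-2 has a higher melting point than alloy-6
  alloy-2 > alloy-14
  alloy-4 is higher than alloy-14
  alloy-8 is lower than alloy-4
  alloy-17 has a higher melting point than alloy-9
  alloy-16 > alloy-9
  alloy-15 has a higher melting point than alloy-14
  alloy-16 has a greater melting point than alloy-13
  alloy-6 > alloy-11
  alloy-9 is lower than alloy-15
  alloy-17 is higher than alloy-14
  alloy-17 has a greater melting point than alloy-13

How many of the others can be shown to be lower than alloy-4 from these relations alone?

Directly below alloy-4: alloy-11, alloy-8, alloy-9, alloy-14.
One step further: alloy-13 (5 so far).
Nothing else is reachable below alloy-4; 5 in all.

5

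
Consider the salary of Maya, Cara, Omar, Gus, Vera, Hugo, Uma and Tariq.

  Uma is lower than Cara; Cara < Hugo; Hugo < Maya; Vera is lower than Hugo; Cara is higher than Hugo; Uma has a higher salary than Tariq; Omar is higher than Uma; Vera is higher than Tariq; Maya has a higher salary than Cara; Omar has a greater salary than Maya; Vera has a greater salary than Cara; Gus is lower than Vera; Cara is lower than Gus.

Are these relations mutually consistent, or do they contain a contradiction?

Chaining the given relations yields Cara < Gus < Vera < Hugo, so Cara < Hugo. But one relation states Hugo < Cara. These cannot both hold.

inconsistent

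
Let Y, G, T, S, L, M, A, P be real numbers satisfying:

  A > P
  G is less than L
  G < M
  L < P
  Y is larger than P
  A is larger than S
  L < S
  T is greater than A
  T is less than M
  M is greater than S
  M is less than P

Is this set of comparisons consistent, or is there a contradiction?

Chaining the given relations yields A < T < M < P, so A < P. But one relation states P < A. These cannot both hold.

inconsistent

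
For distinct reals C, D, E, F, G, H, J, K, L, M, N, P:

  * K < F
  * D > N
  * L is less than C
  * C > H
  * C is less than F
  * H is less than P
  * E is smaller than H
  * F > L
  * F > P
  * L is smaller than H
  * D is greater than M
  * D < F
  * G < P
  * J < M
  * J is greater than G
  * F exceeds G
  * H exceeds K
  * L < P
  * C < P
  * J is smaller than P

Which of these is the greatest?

F

Chaining downward from F: directly below it, G, L, D, K, C, P; then N, J, M, H; then E.
That covers every other element, and nothing is given above F, so F is the greatest.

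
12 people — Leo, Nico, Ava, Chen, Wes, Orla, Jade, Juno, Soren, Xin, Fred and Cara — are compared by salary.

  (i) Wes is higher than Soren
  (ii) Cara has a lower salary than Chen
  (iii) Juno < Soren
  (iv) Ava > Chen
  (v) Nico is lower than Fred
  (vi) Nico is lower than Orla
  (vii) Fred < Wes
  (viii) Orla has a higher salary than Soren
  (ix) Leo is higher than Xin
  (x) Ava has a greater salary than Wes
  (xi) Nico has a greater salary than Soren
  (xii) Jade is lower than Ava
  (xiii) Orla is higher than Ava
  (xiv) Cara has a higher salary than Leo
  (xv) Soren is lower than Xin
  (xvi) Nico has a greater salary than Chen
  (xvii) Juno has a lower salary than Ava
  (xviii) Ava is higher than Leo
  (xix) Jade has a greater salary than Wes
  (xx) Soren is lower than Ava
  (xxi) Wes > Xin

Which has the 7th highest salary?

Piecing the relations together gives one ordering: Juno < Soren < Xin < Leo < Cara < Chen < Nico < Fred < Wes < Jade < Ava < Orla.
Counting 7 from the largest end gives Chen.

Chen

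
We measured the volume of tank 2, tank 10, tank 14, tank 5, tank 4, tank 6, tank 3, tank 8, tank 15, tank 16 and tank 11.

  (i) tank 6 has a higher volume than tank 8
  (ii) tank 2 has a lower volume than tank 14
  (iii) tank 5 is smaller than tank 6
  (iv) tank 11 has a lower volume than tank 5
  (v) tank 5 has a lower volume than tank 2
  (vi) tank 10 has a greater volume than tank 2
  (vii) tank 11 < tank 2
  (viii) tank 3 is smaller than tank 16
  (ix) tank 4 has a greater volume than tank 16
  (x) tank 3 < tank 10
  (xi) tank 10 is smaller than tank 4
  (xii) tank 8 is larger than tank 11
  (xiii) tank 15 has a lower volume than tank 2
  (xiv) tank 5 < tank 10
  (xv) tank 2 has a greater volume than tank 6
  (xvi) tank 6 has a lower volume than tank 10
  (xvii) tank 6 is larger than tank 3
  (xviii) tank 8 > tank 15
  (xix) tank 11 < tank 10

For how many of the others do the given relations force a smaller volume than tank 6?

5

Directly below tank 6: tank 8, tank 3, tank 5.
One step further: tank 11, tank 15 (5 so far).
No other element is forced below tank 6 by the given relations, so the count is 5.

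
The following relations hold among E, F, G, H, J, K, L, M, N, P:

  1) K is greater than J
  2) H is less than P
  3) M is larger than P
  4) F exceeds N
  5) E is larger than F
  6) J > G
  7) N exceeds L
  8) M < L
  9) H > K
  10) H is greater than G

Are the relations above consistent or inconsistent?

consistent

The single ordering G < J < K < H < P < M < L < N < F < E satisfies every listed relation, so no contradiction arises.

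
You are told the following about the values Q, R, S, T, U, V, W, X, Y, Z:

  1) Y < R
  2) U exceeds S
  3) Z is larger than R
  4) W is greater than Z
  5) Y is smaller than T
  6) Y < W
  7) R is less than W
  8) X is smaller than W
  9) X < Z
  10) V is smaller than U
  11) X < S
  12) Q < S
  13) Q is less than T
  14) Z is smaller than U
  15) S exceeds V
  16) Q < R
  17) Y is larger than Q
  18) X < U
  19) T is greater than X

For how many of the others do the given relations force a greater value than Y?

5

The elements the relations force above Y are T, R, Z, W, U — no chain reaches any other.
That is 5.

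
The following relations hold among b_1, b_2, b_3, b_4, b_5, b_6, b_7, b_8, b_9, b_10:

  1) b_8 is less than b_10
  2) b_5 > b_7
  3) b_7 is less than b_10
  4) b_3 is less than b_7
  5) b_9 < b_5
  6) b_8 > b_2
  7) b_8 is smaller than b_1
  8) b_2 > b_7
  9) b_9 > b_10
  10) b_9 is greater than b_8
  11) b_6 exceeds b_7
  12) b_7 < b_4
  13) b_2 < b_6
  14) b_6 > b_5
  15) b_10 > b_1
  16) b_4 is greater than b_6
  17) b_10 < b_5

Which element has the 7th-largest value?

b_8

Chaining the given pairs: b_3 < b_7 < b_2 < b_8 < b_1 < b_10 < b_9 < b_5 < b_6 < b_4.
Counting 7 from the largest end gives b_8.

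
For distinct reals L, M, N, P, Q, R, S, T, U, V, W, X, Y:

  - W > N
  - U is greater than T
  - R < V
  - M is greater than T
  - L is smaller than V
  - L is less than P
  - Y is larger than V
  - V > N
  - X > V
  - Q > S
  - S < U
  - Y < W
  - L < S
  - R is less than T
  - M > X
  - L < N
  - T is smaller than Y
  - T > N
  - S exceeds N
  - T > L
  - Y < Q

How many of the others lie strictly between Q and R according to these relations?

3

The relations place R below Q. An element lies strictly between them when it is forced above R and also forced below Q.
Above R: {T, V, Y, W, X, M, U}. Below Q: {L, N, S, T, V, Y}.
Intersection: {T, V, Y} — 3.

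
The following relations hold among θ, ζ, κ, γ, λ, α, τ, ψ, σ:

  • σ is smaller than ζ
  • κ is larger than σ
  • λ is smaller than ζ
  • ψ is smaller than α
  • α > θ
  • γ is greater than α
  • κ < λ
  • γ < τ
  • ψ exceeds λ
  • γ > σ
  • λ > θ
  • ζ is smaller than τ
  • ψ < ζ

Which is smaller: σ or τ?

σ

Chaining the given relations: σ < κ < λ < ψ < ζ < τ.
So σ < τ; σ is the smaller of the two.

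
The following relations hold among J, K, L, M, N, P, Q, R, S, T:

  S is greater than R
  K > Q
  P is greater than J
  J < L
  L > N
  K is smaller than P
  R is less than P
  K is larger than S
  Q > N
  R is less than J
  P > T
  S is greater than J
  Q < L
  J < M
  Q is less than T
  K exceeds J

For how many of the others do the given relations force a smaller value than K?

5

From K the given relations immediately reach Q, J, S.
From those, N, R — 5 in total.
Nothing else is reachable below K; 5 in all.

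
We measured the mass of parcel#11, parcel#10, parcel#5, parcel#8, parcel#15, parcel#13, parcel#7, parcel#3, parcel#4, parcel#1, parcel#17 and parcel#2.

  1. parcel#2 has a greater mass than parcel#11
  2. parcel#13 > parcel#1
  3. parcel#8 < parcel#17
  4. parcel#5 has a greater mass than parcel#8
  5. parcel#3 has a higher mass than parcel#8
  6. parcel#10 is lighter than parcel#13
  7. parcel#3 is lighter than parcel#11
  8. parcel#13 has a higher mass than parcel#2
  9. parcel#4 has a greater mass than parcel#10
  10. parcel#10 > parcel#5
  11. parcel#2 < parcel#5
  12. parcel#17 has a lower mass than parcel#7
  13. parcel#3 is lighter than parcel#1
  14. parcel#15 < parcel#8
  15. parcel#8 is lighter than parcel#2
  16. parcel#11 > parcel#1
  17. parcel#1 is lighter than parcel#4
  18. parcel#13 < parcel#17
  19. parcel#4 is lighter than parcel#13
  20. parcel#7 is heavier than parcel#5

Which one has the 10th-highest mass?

The consecutive relations fix a unique order: parcel#15 < parcel#8 < parcel#3 < parcel#1 < parcel#11 < parcel#2 < parcel#5 < parcel#10 < parcel#4 < parcel#13 < parcel#17 < parcel#7.
Counting 10 from the largest end gives parcel#3.

parcel#3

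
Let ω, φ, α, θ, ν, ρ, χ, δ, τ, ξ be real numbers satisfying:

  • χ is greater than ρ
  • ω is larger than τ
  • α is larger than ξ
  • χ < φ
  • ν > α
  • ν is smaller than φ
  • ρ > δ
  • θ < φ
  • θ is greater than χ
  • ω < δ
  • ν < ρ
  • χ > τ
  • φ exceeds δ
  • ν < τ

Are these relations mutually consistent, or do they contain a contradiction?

The single ordering ξ < α < ν < τ < ω < δ < ρ < χ < θ < φ satisfies every listed relation, so no contradiction arises.

consistent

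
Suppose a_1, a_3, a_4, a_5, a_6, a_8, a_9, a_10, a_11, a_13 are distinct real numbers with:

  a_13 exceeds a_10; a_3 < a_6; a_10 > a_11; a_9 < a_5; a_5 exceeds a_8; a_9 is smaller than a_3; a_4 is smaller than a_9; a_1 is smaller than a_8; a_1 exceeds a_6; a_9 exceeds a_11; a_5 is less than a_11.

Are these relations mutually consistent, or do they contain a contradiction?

inconsistent

Chaining the given relations yields a_9 < a_3 < a_6 < a_1 < a_8 < a_5 < a_11, so a_9 < a_11. But one relation states a_11 < a_9. These cannot both hold.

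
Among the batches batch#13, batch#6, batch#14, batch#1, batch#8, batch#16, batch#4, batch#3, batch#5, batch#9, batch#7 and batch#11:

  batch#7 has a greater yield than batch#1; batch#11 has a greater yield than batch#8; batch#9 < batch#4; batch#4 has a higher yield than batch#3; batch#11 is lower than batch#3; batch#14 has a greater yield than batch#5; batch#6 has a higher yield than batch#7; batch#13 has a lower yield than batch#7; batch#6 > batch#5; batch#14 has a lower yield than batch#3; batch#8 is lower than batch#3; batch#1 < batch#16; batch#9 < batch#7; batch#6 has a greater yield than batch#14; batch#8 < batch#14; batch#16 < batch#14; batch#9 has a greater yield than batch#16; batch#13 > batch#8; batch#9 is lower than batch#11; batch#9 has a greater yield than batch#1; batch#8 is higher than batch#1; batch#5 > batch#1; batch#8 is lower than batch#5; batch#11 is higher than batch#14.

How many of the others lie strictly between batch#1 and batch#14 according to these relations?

Chaining upward from batch#1 reaches: batch#8, batch#16, batch#5, batch#13, batch#9, batch#7, batch#6, batch#11, batch#3, batch#4.
Chaining downward from batch#14 reaches: batch#8, batch#16, batch#5.
Strictly between batch#1 and batch#14 are those in both lists: batch#8, batch#16, batch#5 — 3 elements.

3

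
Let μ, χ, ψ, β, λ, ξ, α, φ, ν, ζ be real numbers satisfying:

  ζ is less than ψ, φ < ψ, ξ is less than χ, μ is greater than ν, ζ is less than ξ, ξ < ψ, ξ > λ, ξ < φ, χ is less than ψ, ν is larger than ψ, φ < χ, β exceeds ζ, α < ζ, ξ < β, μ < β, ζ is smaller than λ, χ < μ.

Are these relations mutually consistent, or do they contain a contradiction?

consistent

Every relation is compatible with α < ζ < λ < ξ < φ < χ < ψ < ν < μ < β; the set is consistent.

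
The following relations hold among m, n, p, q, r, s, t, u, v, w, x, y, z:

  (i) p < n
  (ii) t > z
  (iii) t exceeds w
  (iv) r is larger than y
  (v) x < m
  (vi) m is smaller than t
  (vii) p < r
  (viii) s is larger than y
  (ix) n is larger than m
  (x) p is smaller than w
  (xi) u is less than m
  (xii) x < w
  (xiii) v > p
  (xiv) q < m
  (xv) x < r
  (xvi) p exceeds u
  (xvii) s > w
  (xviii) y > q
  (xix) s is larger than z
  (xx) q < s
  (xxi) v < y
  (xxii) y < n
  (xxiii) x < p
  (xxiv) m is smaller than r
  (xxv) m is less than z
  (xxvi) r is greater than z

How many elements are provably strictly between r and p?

2

The relations place p below r. An element lies strictly between them when it is forced above p and also forced below r.
Above p: {w, v, y, s, n, t}. Below r: {u, x, q, m, z, v, y}.
Intersection: {v, y} — 2.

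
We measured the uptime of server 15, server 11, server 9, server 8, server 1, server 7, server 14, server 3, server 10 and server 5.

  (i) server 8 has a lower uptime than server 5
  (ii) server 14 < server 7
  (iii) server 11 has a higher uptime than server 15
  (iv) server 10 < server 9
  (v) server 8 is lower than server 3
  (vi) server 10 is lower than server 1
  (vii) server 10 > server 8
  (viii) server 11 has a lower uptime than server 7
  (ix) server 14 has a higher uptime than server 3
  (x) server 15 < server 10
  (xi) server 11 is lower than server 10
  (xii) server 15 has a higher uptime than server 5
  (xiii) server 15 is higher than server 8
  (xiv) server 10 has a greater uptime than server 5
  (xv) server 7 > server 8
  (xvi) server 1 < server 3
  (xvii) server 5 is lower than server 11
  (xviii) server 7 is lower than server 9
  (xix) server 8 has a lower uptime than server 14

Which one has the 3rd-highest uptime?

server 14

The consecutive relations fix a unique order: server 8 < server 5 < server 15 < server 11 < server 10 < server 1 < server 3 < server 14 < server 7 < server 9.
The 3rd largest is server 14.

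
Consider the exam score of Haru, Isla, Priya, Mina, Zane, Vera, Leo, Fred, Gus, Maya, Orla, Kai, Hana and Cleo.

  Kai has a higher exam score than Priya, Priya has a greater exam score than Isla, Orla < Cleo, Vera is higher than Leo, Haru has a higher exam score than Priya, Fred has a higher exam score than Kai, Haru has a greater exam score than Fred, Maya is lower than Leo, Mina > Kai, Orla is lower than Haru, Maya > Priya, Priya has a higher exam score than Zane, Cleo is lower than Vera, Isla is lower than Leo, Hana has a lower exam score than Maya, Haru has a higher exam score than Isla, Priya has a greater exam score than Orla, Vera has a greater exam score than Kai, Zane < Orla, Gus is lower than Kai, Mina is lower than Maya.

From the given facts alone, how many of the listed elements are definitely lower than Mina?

6

From Mina the given relations immediately reach Kai.
From those, Gus, Priya — 3 in total.
From those, Zane, Orla, Isla — 6 in total.
No other element is forced below Mina by the given relations, so the count is 6.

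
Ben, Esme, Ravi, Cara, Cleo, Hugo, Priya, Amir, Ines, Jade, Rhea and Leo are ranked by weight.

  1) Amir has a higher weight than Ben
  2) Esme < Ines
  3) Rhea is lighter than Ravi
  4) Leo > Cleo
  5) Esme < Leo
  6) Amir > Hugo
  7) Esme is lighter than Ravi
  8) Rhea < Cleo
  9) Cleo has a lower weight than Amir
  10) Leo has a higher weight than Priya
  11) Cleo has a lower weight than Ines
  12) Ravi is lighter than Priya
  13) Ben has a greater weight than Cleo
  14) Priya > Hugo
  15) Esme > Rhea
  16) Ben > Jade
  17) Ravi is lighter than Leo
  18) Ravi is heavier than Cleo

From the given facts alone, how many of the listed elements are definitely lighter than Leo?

Directly below Leo: Cleo, Esme, Ravi, Priya.
One step further: Hugo, Rhea (6 so far).
Nothing else is reachable below Leo; 6 in all.

6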